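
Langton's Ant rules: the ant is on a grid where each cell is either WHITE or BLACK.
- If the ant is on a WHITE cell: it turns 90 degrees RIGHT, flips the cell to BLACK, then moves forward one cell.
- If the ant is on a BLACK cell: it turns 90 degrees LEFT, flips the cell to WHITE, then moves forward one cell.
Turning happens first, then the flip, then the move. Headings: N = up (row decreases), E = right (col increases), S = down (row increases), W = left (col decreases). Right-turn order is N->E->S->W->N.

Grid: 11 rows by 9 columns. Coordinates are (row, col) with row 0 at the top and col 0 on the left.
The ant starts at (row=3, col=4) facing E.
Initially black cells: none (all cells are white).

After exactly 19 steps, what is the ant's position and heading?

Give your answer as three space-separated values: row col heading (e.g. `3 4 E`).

Step 1: on WHITE (3,4): turn R to S, flip to black, move to (4,4). |black|=1
Step 2: on WHITE (4,4): turn R to W, flip to black, move to (4,3). |black|=2
Step 3: on WHITE (4,3): turn R to N, flip to black, move to (3,3). |black|=3
Step 4: on WHITE (3,3): turn R to E, flip to black, move to (3,4). |black|=4
Step 5: on BLACK (3,4): turn L to N, flip to white, move to (2,4). |black|=3
Step 6: on WHITE (2,4): turn R to E, flip to black, move to (2,5). |black|=4
Step 7: on WHITE (2,5): turn R to S, flip to black, move to (3,5). |black|=5
Step 8: on WHITE (3,5): turn R to W, flip to black, move to (3,4). |black|=6
Step 9: on WHITE (3,4): turn R to N, flip to black, move to (2,4). |black|=7
Step 10: on BLACK (2,4): turn L to W, flip to white, move to (2,3). |black|=6
Step 11: on WHITE (2,3): turn R to N, flip to black, move to (1,3). |black|=7
Step 12: on WHITE (1,3): turn R to E, flip to black, move to (1,4). |black|=8
Step 13: on WHITE (1,4): turn R to S, flip to black, move to (2,4). |black|=9
Step 14: on WHITE (2,4): turn R to W, flip to black, move to (2,3). |black|=10
Step 15: on BLACK (2,3): turn L to S, flip to white, move to (3,3). |black|=9
Step 16: on BLACK (3,3): turn L to E, flip to white, move to (3,4). |black|=8
Step 17: on BLACK (3,4): turn L to N, flip to white, move to (2,4). |black|=7
Step 18: on BLACK (2,4): turn L to W, flip to white, move to (2,3). |black|=6
Step 19: on WHITE (2,3): turn R to N, flip to black, move to (1,3). |black|=7

Answer: 1 3 N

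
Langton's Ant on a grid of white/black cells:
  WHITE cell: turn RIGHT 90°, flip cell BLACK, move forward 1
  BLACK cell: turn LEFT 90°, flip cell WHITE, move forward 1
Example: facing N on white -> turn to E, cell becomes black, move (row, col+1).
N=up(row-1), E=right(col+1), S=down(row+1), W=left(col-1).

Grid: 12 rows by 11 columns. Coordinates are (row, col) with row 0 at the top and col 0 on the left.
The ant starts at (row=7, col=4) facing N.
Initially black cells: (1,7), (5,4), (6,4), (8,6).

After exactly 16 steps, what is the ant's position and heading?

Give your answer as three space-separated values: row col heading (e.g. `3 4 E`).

Step 1: on WHITE (7,4): turn R to E, flip to black, move to (7,5). |black|=5
Step 2: on WHITE (7,5): turn R to S, flip to black, move to (8,5). |black|=6
Step 3: on WHITE (8,5): turn R to W, flip to black, move to (8,4). |black|=7
Step 4: on WHITE (8,4): turn R to N, flip to black, move to (7,4). |black|=8
Step 5: on BLACK (7,4): turn L to W, flip to white, move to (7,3). |black|=7
Step 6: on WHITE (7,3): turn R to N, flip to black, move to (6,3). |black|=8
Step 7: on WHITE (6,3): turn R to E, flip to black, move to (6,4). |black|=9
Step 8: on BLACK (6,4): turn L to N, flip to white, move to (5,4). |black|=8
Step 9: on BLACK (5,4): turn L to W, flip to white, move to (5,3). |black|=7
Step 10: on WHITE (5,3): turn R to N, flip to black, move to (4,3). |black|=8
Step 11: on WHITE (4,3): turn R to E, flip to black, move to (4,4). |black|=9
Step 12: on WHITE (4,4): turn R to S, flip to black, move to (5,4). |black|=10
Step 13: on WHITE (5,4): turn R to W, flip to black, move to (5,3). |black|=11
Step 14: on BLACK (5,3): turn L to S, flip to white, move to (6,3). |black|=10
Step 15: on BLACK (6,3): turn L to E, flip to white, move to (6,4). |black|=9
Step 16: on WHITE (6,4): turn R to S, flip to black, move to (7,4). |black|=10

Answer: 7 4 S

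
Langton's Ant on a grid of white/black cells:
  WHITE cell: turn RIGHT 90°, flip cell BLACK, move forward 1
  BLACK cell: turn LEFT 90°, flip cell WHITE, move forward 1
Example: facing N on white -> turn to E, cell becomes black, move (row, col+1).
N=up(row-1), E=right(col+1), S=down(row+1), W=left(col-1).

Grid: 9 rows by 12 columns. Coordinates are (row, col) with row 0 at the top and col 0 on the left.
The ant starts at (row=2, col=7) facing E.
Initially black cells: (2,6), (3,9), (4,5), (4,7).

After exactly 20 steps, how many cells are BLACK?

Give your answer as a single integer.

Answer: 10

Derivation:
Step 1: on WHITE (2,7): turn R to S, flip to black, move to (3,7). |black|=5
Step 2: on WHITE (3,7): turn R to W, flip to black, move to (3,6). |black|=6
Step 3: on WHITE (3,6): turn R to N, flip to black, move to (2,6). |black|=7
Step 4: on BLACK (2,6): turn L to W, flip to white, move to (2,5). |black|=6
Step 5: on WHITE (2,5): turn R to N, flip to black, move to (1,5). |black|=7
Step 6: on WHITE (1,5): turn R to E, flip to black, move to (1,6). |black|=8
Step 7: on WHITE (1,6): turn R to S, flip to black, move to (2,6). |black|=9
Step 8: on WHITE (2,6): turn R to W, flip to black, move to (2,5). |black|=10
Step 9: on BLACK (2,5): turn L to S, flip to white, move to (3,5). |black|=9
Step 10: on WHITE (3,5): turn R to W, flip to black, move to (3,4). |black|=10
Step 11: on WHITE (3,4): turn R to N, flip to black, move to (2,4). |black|=11
Step 12: on WHITE (2,4): turn R to E, flip to black, move to (2,5). |black|=12
Step 13: on WHITE (2,5): turn R to S, flip to black, move to (3,5). |black|=13
Step 14: on BLACK (3,5): turn L to E, flip to white, move to (3,6). |black|=12
Step 15: on BLACK (3,6): turn L to N, flip to white, move to (2,6). |black|=11
Step 16: on BLACK (2,6): turn L to W, flip to white, move to (2,5). |black|=10
Step 17: on BLACK (2,5): turn L to S, flip to white, move to (3,5). |black|=9
Step 18: on WHITE (3,5): turn R to W, flip to black, move to (3,4). |black|=10
Step 19: on BLACK (3,4): turn L to S, flip to white, move to (4,4). |black|=9
Step 20: on WHITE (4,4): turn R to W, flip to black, move to (4,3). |black|=10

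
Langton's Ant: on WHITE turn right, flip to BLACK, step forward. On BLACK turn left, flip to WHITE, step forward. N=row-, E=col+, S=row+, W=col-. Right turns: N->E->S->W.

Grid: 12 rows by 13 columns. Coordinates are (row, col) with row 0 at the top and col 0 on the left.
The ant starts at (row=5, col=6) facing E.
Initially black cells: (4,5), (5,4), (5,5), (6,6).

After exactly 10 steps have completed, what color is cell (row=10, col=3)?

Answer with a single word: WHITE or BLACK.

Step 1: on WHITE (5,6): turn R to S, flip to black, move to (6,6). |black|=5
Step 2: on BLACK (6,6): turn L to E, flip to white, move to (6,7). |black|=4
Step 3: on WHITE (6,7): turn R to S, flip to black, move to (7,7). |black|=5
Step 4: on WHITE (7,7): turn R to W, flip to black, move to (7,6). |black|=6
Step 5: on WHITE (7,6): turn R to N, flip to black, move to (6,6). |black|=7
Step 6: on WHITE (6,6): turn R to E, flip to black, move to (6,7). |black|=8
Step 7: on BLACK (6,7): turn L to N, flip to white, move to (5,7). |black|=7
Step 8: on WHITE (5,7): turn R to E, flip to black, move to (5,8). |black|=8
Step 9: on WHITE (5,8): turn R to S, flip to black, move to (6,8). |black|=9
Step 10: on WHITE (6,8): turn R to W, flip to black, move to (6,7). |black|=10

Answer: WHITE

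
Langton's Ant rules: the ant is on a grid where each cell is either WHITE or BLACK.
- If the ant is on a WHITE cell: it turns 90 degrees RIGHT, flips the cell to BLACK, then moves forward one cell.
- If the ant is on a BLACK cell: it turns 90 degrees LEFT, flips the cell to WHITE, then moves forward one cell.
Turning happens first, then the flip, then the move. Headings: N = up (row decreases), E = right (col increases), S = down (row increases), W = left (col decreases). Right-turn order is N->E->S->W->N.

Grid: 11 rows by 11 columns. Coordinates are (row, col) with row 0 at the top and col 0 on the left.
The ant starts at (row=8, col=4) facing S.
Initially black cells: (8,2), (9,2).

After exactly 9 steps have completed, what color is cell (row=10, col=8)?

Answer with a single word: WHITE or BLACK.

Answer: WHITE

Derivation:
Step 1: on WHITE (8,4): turn R to W, flip to black, move to (8,3). |black|=3
Step 2: on WHITE (8,3): turn R to N, flip to black, move to (7,3). |black|=4
Step 3: on WHITE (7,3): turn R to E, flip to black, move to (7,4). |black|=5
Step 4: on WHITE (7,4): turn R to S, flip to black, move to (8,4). |black|=6
Step 5: on BLACK (8,4): turn L to E, flip to white, move to (8,5). |black|=5
Step 6: on WHITE (8,5): turn R to S, flip to black, move to (9,5). |black|=6
Step 7: on WHITE (9,5): turn R to W, flip to black, move to (9,4). |black|=7
Step 8: on WHITE (9,4): turn R to N, flip to black, move to (8,4). |black|=8
Step 9: on WHITE (8,4): turn R to E, flip to black, move to (8,5). |black|=9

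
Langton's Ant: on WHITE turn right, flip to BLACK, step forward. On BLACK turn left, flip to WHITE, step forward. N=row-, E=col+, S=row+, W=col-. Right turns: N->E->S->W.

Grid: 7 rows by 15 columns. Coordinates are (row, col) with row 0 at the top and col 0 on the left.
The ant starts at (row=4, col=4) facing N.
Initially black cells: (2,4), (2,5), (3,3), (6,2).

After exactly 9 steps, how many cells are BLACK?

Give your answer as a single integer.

Step 1: on WHITE (4,4): turn R to E, flip to black, move to (4,5). |black|=5
Step 2: on WHITE (4,5): turn R to S, flip to black, move to (5,5). |black|=6
Step 3: on WHITE (5,5): turn R to W, flip to black, move to (5,4). |black|=7
Step 4: on WHITE (5,4): turn R to N, flip to black, move to (4,4). |black|=8
Step 5: on BLACK (4,4): turn L to W, flip to white, move to (4,3). |black|=7
Step 6: on WHITE (4,3): turn R to N, flip to black, move to (3,3). |black|=8
Step 7: on BLACK (3,3): turn L to W, flip to white, move to (3,2). |black|=7
Step 8: on WHITE (3,2): turn R to N, flip to black, move to (2,2). |black|=8
Step 9: on WHITE (2,2): turn R to E, flip to black, move to (2,3). |black|=9

Answer: 9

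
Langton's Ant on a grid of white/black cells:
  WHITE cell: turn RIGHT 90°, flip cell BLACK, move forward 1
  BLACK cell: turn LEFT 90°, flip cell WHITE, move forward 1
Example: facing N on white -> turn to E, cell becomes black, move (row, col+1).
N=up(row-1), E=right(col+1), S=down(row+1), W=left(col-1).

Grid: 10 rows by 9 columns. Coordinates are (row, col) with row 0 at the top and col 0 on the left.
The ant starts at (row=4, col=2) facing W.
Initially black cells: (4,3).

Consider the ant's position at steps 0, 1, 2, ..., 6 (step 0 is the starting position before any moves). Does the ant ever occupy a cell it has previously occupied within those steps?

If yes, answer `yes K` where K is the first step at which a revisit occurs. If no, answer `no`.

Answer: no

Derivation:
Step 1: on WHITE (4,2): turn R to N, flip to black, move to (3,2). |black|=2 — new cell
Step 2: on WHITE (3,2): turn R to E, flip to black, move to (3,3). |black|=3 — new cell
Step 3: on WHITE (3,3): turn R to S, flip to black, move to (4,3). |black|=4 — new cell
Step 4: on BLACK (4,3): turn L to E, flip to white, move to (4,4). |black|=3 — new cell
Step 5: on WHITE (4,4): turn R to S, flip to black, move to (5,4). |black|=4 — new cell
Step 6: on WHITE (5,4): turn R to W, flip to black, move to (5,3). |black|=5 — new cell
No revisit within 6 steps.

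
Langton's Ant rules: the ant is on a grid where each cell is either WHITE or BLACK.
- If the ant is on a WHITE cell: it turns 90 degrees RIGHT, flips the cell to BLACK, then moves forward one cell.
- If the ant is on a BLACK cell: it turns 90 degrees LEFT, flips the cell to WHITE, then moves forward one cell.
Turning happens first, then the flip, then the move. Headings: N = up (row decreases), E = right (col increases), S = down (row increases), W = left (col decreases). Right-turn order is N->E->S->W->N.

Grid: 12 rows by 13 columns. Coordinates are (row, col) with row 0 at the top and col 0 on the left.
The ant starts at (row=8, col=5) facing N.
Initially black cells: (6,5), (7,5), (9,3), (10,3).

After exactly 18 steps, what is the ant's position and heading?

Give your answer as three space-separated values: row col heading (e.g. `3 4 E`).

Answer: 9 4 S

Derivation:
Step 1: on WHITE (8,5): turn R to E, flip to black, move to (8,6). |black|=5
Step 2: on WHITE (8,6): turn R to S, flip to black, move to (9,6). |black|=6
Step 3: on WHITE (9,6): turn R to W, flip to black, move to (9,5). |black|=7
Step 4: on WHITE (9,5): turn R to N, flip to black, move to (8,5). |black|=8
Step 5: on BLACK (8,5): turn L to W, flip to white, move to (8,4). |black|=7
Step 6: on WHITE (8,4): turn R to N, flip to black, move to (7,4). |black|=8
Step 7: on WHITE (7,4): turn R to E, flip to black, move to (7,5). |black|=9
Step 8: on BLACK (7,5): turn L to N, flip to white, move to (6,5). |black|=8
Step 9: on BLACK (6,5): turn L to W, flip to white, move to (6,4). |black|=7
Step 10: on WHITE (6,4): turn R to N, flip to black, move to (5,4). |black|=8
Step 11: on WHITE (5,4): turn R to E, flip to black, move to (5,5). |black|=9
Step 12: on WHITE (5,5): turn R to S, flip to black, move to (6,5). |black|=10
Step 13: on WHITE (6,5): turn R to W, flip to black, move to (6,4). |black|=11
Step 14: on BLACK (6,4): turn L to S, flip to white, move to (7,4). |black|=10
Step 15: on BLACK (7,4): turn L to E, flip to white, move to (7,5). |black|=9
Step 16: on WHITE (7,5): turn R to S, flip to black, move to (8,5). |black|=10
Step 17: on WHITE (8,5): turn R to W, flip to black, move to (8,4). |black|=11
Step 18: on BLACK (8,4): turn L to S, flip to white, move to (9,4). |black|=10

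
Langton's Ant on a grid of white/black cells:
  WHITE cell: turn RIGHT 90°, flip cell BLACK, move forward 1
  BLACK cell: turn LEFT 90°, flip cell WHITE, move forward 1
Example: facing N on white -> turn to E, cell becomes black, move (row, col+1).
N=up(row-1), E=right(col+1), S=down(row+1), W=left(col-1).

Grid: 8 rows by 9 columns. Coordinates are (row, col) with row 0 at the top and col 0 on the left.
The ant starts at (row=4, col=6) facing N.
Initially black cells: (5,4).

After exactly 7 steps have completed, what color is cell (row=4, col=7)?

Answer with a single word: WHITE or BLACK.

Step 1: on WHITE (4,6): turn R to E, flip to black, move to (4,7). |black|=2
Step 2: on WHITE (4,7): turn R to S, flip to black, move to (5,7). |black|=3
Step 3: on WHITE (5,7): turn R to W, flip to black, move to (5,6). |black|=4
Step 4: on WHITE (5,6): turn R to N, flip to black, move to (4,6). |black|=5
Step 5: on BLACK (4,6): turn L to W, flip to white, move to (4,5). |black|=4
Step 6: on WHITE (4,5): turn R to N, flip to black, move to (3,5). |black|=5
Step 7: on WHITE (3,5): turn R to E, flip to black, move to (3,6). |black|=6

Answer: BLACK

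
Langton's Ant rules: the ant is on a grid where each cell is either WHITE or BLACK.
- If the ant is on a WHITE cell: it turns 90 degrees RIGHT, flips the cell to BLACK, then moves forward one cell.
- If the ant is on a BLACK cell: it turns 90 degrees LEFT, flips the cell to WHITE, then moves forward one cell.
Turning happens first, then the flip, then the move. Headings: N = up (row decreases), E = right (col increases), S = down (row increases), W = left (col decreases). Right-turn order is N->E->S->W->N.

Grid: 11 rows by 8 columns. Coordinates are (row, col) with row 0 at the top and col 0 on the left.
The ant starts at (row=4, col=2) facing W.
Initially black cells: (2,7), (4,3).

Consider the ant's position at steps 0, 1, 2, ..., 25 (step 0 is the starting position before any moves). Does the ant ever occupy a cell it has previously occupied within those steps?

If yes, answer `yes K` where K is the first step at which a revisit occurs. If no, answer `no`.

Answer: yes 7

Derivation:
Step 1: on WHITE (4,2): turn R to N, flip to black, move to (3,2). |black|=3 — new cell
Step 2: on WHITE (3,2): turn R to E, flip to black, move to (3,3). |black|=4 — new cell
Step 3: on WHITE (3,3): turn R to S, flip to black, move to (4,3). |black|=5 — new cell
Step 4: on BLACK (4,3): turn L to E, flip to white, move to (4,4). |black|=4 — new cell
Step 5: on WHITE (4,4): turn R to S, flip to black, move to (5,4). |black|=5 — new cell
Step 6: on WHITE (5,4): turn R to W, flip to black, move to (5,3). |black|=6 — new cell
Step 7: on WHITE (5,3): turn R to N, flip to black, move to (4,3). |black|=7 — REVISIT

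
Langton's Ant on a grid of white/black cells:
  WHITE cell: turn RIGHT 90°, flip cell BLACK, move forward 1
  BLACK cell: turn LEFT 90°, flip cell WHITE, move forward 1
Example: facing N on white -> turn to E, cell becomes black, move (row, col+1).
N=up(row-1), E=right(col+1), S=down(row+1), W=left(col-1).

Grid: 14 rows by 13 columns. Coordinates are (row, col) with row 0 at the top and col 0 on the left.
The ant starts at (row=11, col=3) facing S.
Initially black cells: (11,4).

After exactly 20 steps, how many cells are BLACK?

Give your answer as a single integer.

Answer: 9

Derivation:
Step 1: on WHITE (11,3): turn R to W, flip to black, move to (11,2). |black|=2
Step 2: on WHITE (11,2): turn R to N, flip to black, move to (10,2). |black|=3
Step 3: on WHITE (10,2): turn R to E, flip to black, move to (10,3). |black|=4
Step 4: on WHITE (10,3): turn R to S, flip to black, move to (11,3). |black|=5
Step 5: on BLACK (11,3): turn L to E, flip to white, move to (11,4). |black|=4
Step 6: on BLACK (11,4): turn L to N, flip to white, move to (10,4). |black|=3
Step 7: on WHITE (10,4): turn R to E, flip to black, move to (10,5). |black|=4
Step 8: on WHITE (10,5): turn R to S, flip to black, move to (11,5). |black|=5
Step 9: on WHITE (11,5): turn R to W, flip to black, move to (11,4). |black|=6
Step 10: on WHITE (11,4): turn R to N, flip to black, move to (10,4). |black|=7
Step 11: on BLACK (10,4): turn L to W, flip to white, move to (10,3). |black|=6
Step 12: on BLACK (10,3): turn L to S, flip to white, move to (11,3). |black|=5
Step 13: on WHITE (11,3): turn R to W, flip to black, move to (11,2). |black|=6
Step 14: on BLACK (11,2): turn L to S, flip to white, move to (12,2). |black|=5
Step 15: on WHITE (12,2): turn R to W, flip to black, move to (12,1). |black|=6
Step 16: on WHITE (12,1): turn R to N, flip to black, move to (11,1). |black|=7
Step 17: on WHITE (11,1): turn R to E, flip to black, move to (11,2). |black|=8
Step 18: on WHITE (11,2): turn R to S, flip to black, move to (12,2). |black|=9
Step 19: on BLACK (12,2): turn L to E, flip to white, move to (12,3). |black|=8
Step 20: on WHITE (12,3): turn R to S, flip to black, move to (13,3). |black|=9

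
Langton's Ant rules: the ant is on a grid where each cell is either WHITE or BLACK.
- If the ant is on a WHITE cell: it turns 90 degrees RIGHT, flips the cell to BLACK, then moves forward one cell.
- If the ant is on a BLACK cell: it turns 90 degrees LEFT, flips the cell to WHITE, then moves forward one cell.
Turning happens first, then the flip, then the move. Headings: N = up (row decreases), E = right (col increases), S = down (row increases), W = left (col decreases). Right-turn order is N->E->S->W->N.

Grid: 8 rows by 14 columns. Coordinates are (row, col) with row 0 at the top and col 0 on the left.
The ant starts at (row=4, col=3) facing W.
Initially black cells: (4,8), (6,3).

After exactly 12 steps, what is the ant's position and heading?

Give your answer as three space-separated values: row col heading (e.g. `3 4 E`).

Step 1: on WHITE (4,3): turn R to N, flip to black, move to (3,3). |black|=3
Step 2: on WHITE (3,3): turn R to E, flip to black, move to (3,4). |black|=4
Step 3: on WHITE (3,4): turn R to S, flip to black, move to (4,4). |black|=5
Step 4: on WHITE (4,4): turn R to W, flip to black, move to (4,3). |black|=6
Step 5: on BLACK (4,3): turn L to S, flip to white, move to (5,3). |black|=5
Step 6: on WHITE (5,3): turn R to W, flip to black, move to (5,2). |black|=6
Step 7: on WHITE (5,2): turn R to N, flip to black, move to (4,2). |black|=7
Step 8: on WHITE (4,2): turn R to E, flip to black, move to (4,3). |black|=8
Step 9: on WHITE (4,3): turn R to S, flip to black, move to (5,3). |black|=9
Step 10: on BLACK (5,3): turn L to E, flip to white, move to (5,4). |black|=8
Step 11: on WHITE (5,4): turn R to S, flip to black, move to (6,4). |black|=9
Step 12: on WHITE (6,4): turn R to W, flip to black, move to (6,3). |black|=10

Answer: 6 3 W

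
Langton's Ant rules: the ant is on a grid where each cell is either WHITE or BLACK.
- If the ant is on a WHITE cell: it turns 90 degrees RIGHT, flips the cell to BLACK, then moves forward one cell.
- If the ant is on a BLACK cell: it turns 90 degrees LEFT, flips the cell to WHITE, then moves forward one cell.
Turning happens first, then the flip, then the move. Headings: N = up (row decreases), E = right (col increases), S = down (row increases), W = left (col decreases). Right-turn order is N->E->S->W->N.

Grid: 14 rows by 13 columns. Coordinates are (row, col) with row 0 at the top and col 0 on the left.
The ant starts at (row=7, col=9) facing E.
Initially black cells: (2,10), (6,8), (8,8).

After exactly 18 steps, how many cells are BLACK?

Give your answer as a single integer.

Answer: 7

Derivation:
Step 1: on WHITE (7,9): turn R to S, flip to black, move to (8,9). |black|=4
Step 2: on WHITE (8,9): turn R to W, flip to black, move to (8,8). |black|=5
Step 3: on BLACK (8,8): turn L to S, flip to white, move to (9,8). |black|=4
Step 4: on WHITE (9,8): turn R to W, flip to black, move to (9,7). |black|=5
Step 5: on WHITE (9,7): turn R to N, flip to black, move to (8,7). |black|=6
Step 6: on WHITE (8,7): turn R to E, flip to black, move to (8,8). |black|=7
Step 7: on WHITE (8,8): turn R to S, flip to black, move to (9,8). |black|=8
Step 8: on BLACK (9,8): turn L to E, flip to white, move to (9,9). |black|=7
Step 9: on WHITE (9,9): turn R to S, flip to black, move to (10,9). |black|=8
Step 10: on WHITE (10,9): turn R to W, flip to black, move to (10,8). |black|=9
Step 11: on WHITE (10,8): turn R to N, flip to black, move to (9,8). |black|=10
Step 12: on WHITE (9,8): turn R to E, flip to black, move to (9,9). |black|=11
Step 13: on BLACK (9,9): turn L to N, flip to white, move to (8,9). |black|=10
Step 14: on BLACK (8,9): turn L to W, flip to white, move to (8,8). |black|=9
Step 15: on BLACK (8,8): turn L to S, flip to white, move to (9,8). |black|=8
Step 16: on BLACK (9,8): turn L to E, flip to white, move to (9,9). |black|=7
Step 17: on WHITE (9,9): turn R to S, flip to black, move to (10,9). |black|=8
Step 18: on BLACK (10,9): turn L to E, flip to white, move to (10,10). |black|=7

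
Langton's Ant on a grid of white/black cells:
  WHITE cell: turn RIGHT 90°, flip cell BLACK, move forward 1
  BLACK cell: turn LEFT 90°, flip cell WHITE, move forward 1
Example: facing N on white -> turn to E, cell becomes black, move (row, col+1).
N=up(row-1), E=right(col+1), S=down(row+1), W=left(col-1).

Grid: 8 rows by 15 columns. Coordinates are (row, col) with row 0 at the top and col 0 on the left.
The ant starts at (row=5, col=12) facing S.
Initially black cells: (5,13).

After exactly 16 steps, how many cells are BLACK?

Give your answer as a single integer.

Answer: 7

Derivation:
Step 1: on WHITE (5,12): turn R to W, flip to black, move to (5,11). |black|=2
Step 2: on WHITE (5,11): turn R to N, flip to black, move to (4,11). |black|=3
Step 3: on WHITE (4,11): turn R to E, flip to black, move to (4,12). |black|=4
Step 4: on WHITE (4,12): turn R to S, flip to black, move to (5,12). |black|=5
Step 5: on BLACK (5,12): turn L to E, flip to white, move to (5,13). |black|=4
Step 6: on BLACK (5,13): turn L to N, flip to white, move to (4,13). |black|=3
Step 7: on WHITE (4,13): turn R to E, flip to black, move to (4,14). |black|=4
Step 8: on WHITE (4,14): turn R to S, flip to black, move to (5,14). |black|=5
Step 9: on WHITE (5,14): turn R to W, flip to black, move to (5,13). |black|=6
Step 10: on WHITE (5,13): turn R to N, flip to black, move to (4,13). |black|=7
Step 11: on BLACK (4,13): turn L to W, flip to white, move to (4,12). |black|=6
Step 12: on BLACK (4,12): turn L to S, flip to white, move to (5,12). |black|=5
Step 13: on WHITE (5,12): turn R to W, flip to black, move to (5,11). |black|=6
Step 14: on BLACK (5,11): turn L to S, flip to white, move to (6,11). |black|=5
Step 15: on WHITE (6,11): turn R to W, flip to black, move to (6,10). |black|=6
Step 16: on WHITE (6,10): turn R to N, flip to black, move to (5,10). |black|=7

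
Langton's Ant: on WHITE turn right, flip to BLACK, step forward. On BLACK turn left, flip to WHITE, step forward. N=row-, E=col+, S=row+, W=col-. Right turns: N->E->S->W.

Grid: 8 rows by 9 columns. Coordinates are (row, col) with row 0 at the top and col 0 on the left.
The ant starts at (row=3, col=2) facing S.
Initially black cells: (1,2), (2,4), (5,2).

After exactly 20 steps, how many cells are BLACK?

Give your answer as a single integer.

Step 1: on WHITE (3,2): turn R to W, flip to black, move to (3,1). |black|=4
Step 2: on WHITE (3,1): turn R to N, flip to black, move to (2,1). |black|=5
Step 3: on WHITE (2,1): turn R to E, flip to black, move to (2,2). |black|=6
Step 4: on WHITE (2,2): turn R to S, flip to black, move to (3,2). |black|=7
Step 5: on BLACK (3,2): turn L to E, flip to white, move to (3,3). |black|=6
Step 6: on WHITE (3,3): turn R to S, flip to black, move to (4,3). |black|=7
Step 7: on WHITE (4,3): turn R to W, flip to black, move to (4,2). |black|=8
Step 8: on WHITE (4,2): turn R to N, flip to black, move to (3,2). |black|=9
Step 9: on WHITE (3,2): turn R to E, flip to black, move to (3,3). |black|=10
Step 10: on BLACK (3,3): turn L to N, flip to white, move to (2,3). |black|=9
Step 11: on WHITE (2,3): turn R to E, flip to black, move to (2,4). |black|=10
Step 12: on BLACK (2,4): turn L to N, flip to white, move to (1,4). |black|=9
Step 13: on WHITE (1,4): turn R to E, flip to black, move to (1,5). |black|=10
Step 14: on WHITE (1,5): turn R to S, flip to black, move to (2,5). |black|=11
Step 15: on WHITE (2,5): turn R to W, flip to black, move to (2,4). |black|=12
Step 16: on WHITE (2,4): turn R to N, flip to black, move to (1,4). |black|=13
Step 17: on BLACK (1,4): turn L to W, flip to white, move to (1,3). |black|=12
Step 18: on WHITE (1,3): turn R to N, flip to black, move to (0,3). |black|=13
Step 19: on WHITE (0,3): turn R to E, flip to black, move to (0,4). |black|=14
Step 20: on WHITE (0,4): turn R to S, flip to black, move to (1,4). |black|=15

Answer: 15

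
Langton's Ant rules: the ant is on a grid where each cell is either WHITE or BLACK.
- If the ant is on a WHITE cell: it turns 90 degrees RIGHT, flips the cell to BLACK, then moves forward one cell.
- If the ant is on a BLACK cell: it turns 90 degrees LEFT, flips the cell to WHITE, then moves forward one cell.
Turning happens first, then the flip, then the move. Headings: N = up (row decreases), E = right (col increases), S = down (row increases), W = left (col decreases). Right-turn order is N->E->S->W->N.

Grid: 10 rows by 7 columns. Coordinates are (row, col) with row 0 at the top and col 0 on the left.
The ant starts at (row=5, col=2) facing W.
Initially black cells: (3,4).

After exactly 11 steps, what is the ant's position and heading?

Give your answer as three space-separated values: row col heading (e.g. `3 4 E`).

Answer: 7 3 S

Derivation:
Step 1: on WHITE (5,2): turn R to N, flip to black, move to (4,2). |black|=2
Step 2: on WHITE (4,2): turn R to E, flip to black, move to (4,3). |black|=3
Step 3: on WHITE (4,3): turn R to S, flip to black, move to (5,3). |black|=4
Step 4: on WHITE (5,3): turn R to W, flip to black, move to (5,2). |black|=5
Step 5: on BLACK (5,2): turn L to S, flip to white, move to (6,2). |black|=4
Step 6: on WHITE (6,2): turn R to W, flip to black, move to (6,1). |black|=5
Step 7: on WHITE (6,1): turn R to N, flip to black, move to (5,1). |black|=6
Step 8: on WHITE (5,1): turn R to E, flip to black, move to (5,2). |black|=7
Step 9: on WHITE (5,2): turn R to S, flip to black, move to (6,2). |black|=8
Step 10: on BLACK (6,2): turn L to E, flip to white, move to (6,3). |black|=7
Step 11: on WHITE (6,3): turn R to S, flip to black, move to (7,3). |black|=8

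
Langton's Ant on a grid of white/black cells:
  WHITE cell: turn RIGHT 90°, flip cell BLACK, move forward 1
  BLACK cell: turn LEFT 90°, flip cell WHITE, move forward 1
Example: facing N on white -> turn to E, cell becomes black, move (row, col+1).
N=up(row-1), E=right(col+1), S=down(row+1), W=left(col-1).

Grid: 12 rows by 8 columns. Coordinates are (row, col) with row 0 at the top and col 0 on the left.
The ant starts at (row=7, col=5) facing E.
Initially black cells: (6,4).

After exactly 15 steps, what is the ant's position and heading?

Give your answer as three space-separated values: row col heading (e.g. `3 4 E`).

Step 1: on WHITE (7,5): turn R to S, flip to black, move to (8,5). |black|=2
Step 2: on WHITE (8,5): turn R to W, flip to black, move to (8,4). |black|=3
Step 3: on WHITE (8,4): turn R to N, flip to black, move to (7,4). |black|=4
Step 4: on WHITE (7,4): turn R to E, flip to black, move to (7,5). |black|=5
Step 5: on BLACK (7,5): turn L to N, flip to white, move to (6,5). |black|=4
Step 6: on WHITE (6,5): turn R to E, flip to black, move to (6,6). |black|=5
Step 7: on WHITE (6,6): turn R to S, flip to black, move to (7,6). |black|=6
Step 8: on WHITE (7,6): turn R to W, flip to black, move to (7,5). |black|=7
Step 9: on WHITE (7,5): turn R to N, flip to black, move to (6,5). |black|=8
Step 10: on BLACK (6,5): turn L to W, flip to white, move to (6,4). |black|=7
Step 11: on BLACK (6,4): turn L to S, flip to white, move to (7,4). |black|=6
Step 12: on BLACK (7,4): turn L to E, flip to white, move to (7,5). |black|=5
Step 13: on BLACK (7,5): turn L to N, flip to white, move to (6,5). |black|=4
Step 14: on WHITE (6,5): turn R to E, flip to black, move to (6,6). |black|=5
Step 15: on BLACK (6,6): turn L to N, flip to white, move to (5,6). |black|=4

Answer: 5 6 N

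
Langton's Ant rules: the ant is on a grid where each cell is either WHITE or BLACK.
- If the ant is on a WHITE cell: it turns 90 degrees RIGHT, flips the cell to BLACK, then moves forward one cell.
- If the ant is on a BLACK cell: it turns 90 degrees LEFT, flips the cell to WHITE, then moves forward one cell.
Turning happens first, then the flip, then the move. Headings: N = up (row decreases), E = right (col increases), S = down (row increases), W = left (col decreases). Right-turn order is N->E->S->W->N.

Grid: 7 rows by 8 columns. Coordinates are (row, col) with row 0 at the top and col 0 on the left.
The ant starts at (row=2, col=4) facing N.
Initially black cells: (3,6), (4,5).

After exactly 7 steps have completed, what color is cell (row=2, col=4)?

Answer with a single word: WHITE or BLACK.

Step 1: on WHITE (2,4): turn R to E, flip to black, move to (2,5). |black|=3
Step 2: on WHITE (2,5): turn R to S, flip to black, move to (3,5). |black|=4
Step 3: on WHITE (3,5): turn R to W, flip to black, move to (3,4). |black|=5
Step 4: on WHITE (3,4): turn R to N, flip to black, move to (2,4). |black|=6
Step 5: on BLACK (2,4): turn L to W, flip to white, move to (2,3). |black|=5
Step 6: on WHITE (2,3): turn R to N, flip to black, move to (1,3). |black|=6
Step 7: on WHITE (1,3): turn R to E, flip to black, move to (1,4). |black|=7

Answer: WHITE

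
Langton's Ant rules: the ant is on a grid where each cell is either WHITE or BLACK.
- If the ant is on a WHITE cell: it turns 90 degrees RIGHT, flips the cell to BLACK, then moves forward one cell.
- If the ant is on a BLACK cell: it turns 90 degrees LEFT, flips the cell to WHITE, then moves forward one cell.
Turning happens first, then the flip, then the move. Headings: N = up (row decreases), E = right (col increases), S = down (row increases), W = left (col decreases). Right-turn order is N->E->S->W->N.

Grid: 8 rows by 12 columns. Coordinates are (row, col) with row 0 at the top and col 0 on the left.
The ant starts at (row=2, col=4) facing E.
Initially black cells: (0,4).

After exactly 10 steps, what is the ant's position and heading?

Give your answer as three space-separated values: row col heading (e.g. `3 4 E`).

Answer: 1 3 W

Derivation:
Step 1: on WHITE (2,4): turn R to S, flip to black, move to (3,4). |black|=2
Step 2: on WHITE (3,4): turn R to W, flip to black, move to (3,3). |black|=3
Step 3: on WHITE (3,3): turn R to N, flip to black, move to (2,3). |black|=4
Step 4: on WHITE (2,3): turn R to E, flip to black, move to (2,4). |black|=5
Step 5: on BLACK (2,4): turn L to N, flip to white, move to (1,4). |black|=4
Step 6: on WHITE (1,4): turn R to E, flip to black, move to (1,5). |black|=5
Step 7: on WHITE (1,5): turn R to S, flip to black, move to (2,5). |black|=6
Step 8: on WHITE (2,5): turn R to W, flip to black, move to (2,4). |black|=7
Step 9: on WHITE (2,4): turn R to N, flip to black, move to (1,4). |black|=8
Step 10: on BLACK (1,4): turn L to W, flip to white, move to (1,3). |black|=7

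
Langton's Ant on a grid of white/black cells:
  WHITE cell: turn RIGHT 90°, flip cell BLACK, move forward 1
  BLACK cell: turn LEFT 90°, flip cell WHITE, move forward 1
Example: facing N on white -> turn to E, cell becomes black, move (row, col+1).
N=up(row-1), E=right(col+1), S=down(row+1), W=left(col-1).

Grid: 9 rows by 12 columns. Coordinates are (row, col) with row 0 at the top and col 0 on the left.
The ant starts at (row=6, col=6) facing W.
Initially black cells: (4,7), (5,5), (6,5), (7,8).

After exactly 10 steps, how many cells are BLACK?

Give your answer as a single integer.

Answer: 10

Derivation:
Step 1: on WHITE (6,6): turn R to N, flip to black, move to (5,6). |black|=5
Step 2: on WHITE (5,6): turn R to E, flip to black, move to (5,7). |black|=6
Step 3: on WHITE (5,7): turn R to S, flip to black, move to (6,7). |black|=7
Step 4: on WHITE (6,7): turn R to W, flip to black, move to (6,6). |black|=8
Step 5: on BLACK (6,6): turn L to S, flip to white, move to (7,6). |black|=7
Step 6: on WHITE (7,6): turn R to W, flip to black, move to (7,5). |black|=8
Step 7: on WHITE (7,5): turn R to N, flip to black, move to (6,5). |black|=9
Step 8: on BLACK (6,5): turn L to W, flip to white, move to (6,4). |black|=8
Step 9: on WHITE (6,4): turn R to N, flip to black, move to (5,4). |black|=9
Step 10: on WHITE (5,4): turn R to E, flip to black, move to (5,5). |black|=10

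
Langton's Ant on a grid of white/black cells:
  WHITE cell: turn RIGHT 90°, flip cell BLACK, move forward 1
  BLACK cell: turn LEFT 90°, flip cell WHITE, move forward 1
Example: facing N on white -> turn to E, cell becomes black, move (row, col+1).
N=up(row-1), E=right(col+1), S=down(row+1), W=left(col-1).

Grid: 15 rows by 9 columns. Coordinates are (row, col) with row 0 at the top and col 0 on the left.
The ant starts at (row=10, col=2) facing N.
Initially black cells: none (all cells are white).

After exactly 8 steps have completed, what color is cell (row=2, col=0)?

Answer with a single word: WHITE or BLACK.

Step 1: on WHITE (10,2): turn R to E, flip to black, move to (10,3). |black|=1
Step 2: on WHITE (10,3): turn R to S, flip to black, move to (11,3). |black|=2
Step 3: on WHITE (11,3): turn R to W, flip to black, move to (11,2). |black|=3
Step 4: on WHITE (11,2): turn R to N, flip to black, move to (10,2). |black|=4
Step 5: on BLACK (10,2): turn L to W, flip to white, move to (10,1). |black|=3
Step 6: on WHITE (10,1): turn R to N, flip to black, move to (9,1). |black|=4
Step 7: on WHITE (9,1): turn R to E, flip to black, move to (9,2). |black|=5
Step 8: on WHITE (9,2): turn R to S, flip to black, move to (10,2). |black|=6

Answer: WHITE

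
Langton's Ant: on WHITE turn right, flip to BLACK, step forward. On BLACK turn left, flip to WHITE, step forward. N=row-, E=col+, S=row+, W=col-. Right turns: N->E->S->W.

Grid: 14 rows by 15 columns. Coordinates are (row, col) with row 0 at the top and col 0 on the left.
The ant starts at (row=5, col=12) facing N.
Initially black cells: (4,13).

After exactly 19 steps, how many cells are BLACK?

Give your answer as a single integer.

Step 1: on WHITE (5,12): turn R to E, flip to black, move to (5,13). |black|=2
Step 2: on WHITE (5,13): turn R to S, flip to black, move to (6,13). |black|=3
Step 3: on WHITE (6,13): turn R to W, flip to black, move to (6,12). |black|=4
Step 4: on WHITE (6,12): turn R to N, flip to black, move to (5,12). |black|=5
Step 5: on BLACK (5,12): turn L to W, flip to white, move to (5,11). |black|=4
Step 6: on WHITE (5,11): turn R to N, flip to black, move to (4,11). |black|=5
Step 7: on WHITE (4,11): turn R to E, flip to black, move to (4,12). |black|=6
Step 8: on WHITE (4,12): turn R to S, flip to black, move to (5,12). |black|=7
Step 9: on WHITE (5,12): turn R to W, flip to black, move to (5,11). |black|=8
Step 10: on BLACK (5,11): turn L to S, flip to white, move to (6,11). |black|=7
Step 11: on WHITE (6,11): turn R to W, flip to black, move to (6,10). |black|=8
Step 12: on WHITE (6,10): turn R to N, flip to black, move to (5,10). |black|=9
Step 13: on WHITE (5,10): turn R to E, flip to black, move to (5,11). |black|=10
Step 14: on WHITE (5,11): turn R to S, flip to black, move to (6,11). |black|=11
Step 15: on BLACK (6,11): turn L to E, flip to white, move to (6,12). |black|=10
Step 16: on BLACK (6,12): turn L to N, flip to white, move to (5,12). |black|=9
Step 17: on BLACK (5,12): turn L to W, flip to white, move to (5,11). |black|=8
Step 18: on BLACK (5,11): turn L to S, flip to white, move to (6,11). |black|=7
Step 19: on WHITE (6,11): turn R to W, flip to black, move to (6,10). |black|=8

Answer: 8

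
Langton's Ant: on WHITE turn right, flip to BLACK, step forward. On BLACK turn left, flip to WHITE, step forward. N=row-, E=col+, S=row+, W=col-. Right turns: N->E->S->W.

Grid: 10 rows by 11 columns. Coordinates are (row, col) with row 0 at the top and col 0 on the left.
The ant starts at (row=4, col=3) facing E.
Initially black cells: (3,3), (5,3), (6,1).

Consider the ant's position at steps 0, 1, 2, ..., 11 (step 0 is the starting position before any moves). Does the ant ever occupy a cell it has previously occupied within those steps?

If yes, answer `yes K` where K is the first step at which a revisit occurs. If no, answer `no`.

Answer: yes 5

Derivation:
Step 1: on WHITE (4,3): turn R to S, flip to black, move to (5,3). |black|=4 — new cell
Step 2: on BLACK (5,3): turn L to E, flip to white, move to (5,4). |black|=3 — new cell
Step 3: on WHITE (5,4): turn R to S, flip to black, move to (6,4). |black|=4 — new cell
Step 4: on WHITE (6,4): turn R to W, flip to black, move to (6,3). |black|=5 — new cell
Step 5: on WHITE (6,3): turn R to N, flip to black, move to (5,3). |black|=6 — REVISIT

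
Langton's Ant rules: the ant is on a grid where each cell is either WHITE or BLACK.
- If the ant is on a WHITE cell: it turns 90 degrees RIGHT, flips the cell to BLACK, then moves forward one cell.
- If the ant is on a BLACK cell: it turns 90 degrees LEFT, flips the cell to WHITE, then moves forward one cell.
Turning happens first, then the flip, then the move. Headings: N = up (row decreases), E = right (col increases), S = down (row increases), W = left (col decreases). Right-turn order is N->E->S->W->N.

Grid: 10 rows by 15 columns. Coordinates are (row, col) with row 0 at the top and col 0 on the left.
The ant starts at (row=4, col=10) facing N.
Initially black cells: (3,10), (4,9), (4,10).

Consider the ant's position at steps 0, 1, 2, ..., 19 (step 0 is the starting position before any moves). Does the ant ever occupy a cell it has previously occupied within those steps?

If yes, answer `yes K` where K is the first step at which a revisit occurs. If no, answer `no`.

Answer: yes 5

Derivation:
Step 1: on BLACK (4,10): turn L to W, flip to white, move to (4,9). |black|=2 — new cell
Step 2: on BLACK (4,9): turn L to S, flip to white, move to (5,9). |black|=1 — new cell
Step 3: on WHITE (5,9): turn R to W, flip to black, move to (5,8). |black|=2 — new cell
Step 4: on WHITE (5,8): turn R to N, flip to black, move to (4,8). |black|=3 — new cell
Step 5: on WHITE (4,8): turn R to E, flip to black, move to (4,9). |black|=4 — REVISIT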